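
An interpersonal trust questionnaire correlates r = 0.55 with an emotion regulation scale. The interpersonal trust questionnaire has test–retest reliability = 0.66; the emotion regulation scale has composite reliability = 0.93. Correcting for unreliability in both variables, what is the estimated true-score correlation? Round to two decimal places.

r_true = r_obs / √(r_xx · r_yy) = 0.55 / √(0.66 × 0.93) = 0.55 / √0.6138 = 0.55 / 0.7835 ≈ 0.70.

0.70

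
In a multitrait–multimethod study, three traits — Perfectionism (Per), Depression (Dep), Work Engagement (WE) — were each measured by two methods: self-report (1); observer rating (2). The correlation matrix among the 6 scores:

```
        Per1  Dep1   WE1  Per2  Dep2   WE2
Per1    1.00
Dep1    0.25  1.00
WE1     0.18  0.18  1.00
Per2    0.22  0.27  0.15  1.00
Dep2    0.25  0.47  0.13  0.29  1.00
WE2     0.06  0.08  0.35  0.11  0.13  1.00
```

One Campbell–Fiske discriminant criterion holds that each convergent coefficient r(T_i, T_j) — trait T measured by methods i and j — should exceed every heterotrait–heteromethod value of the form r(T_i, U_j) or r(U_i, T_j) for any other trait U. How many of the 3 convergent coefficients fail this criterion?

Convergent coefficients and their comparison sets:
Per (methods 1·2): 0.22 vs {0.25, 0.27, 0.06, 0.15} → fail.
Dep (methods 1·2): 0.47 vs {0.27, 0.25, 0.08, 0.13} → pass.
WE (methods 1·2): 0.35 vs {0.15, 0.06, 0.13, 0.08} → pass.
1 of 3 fail.

1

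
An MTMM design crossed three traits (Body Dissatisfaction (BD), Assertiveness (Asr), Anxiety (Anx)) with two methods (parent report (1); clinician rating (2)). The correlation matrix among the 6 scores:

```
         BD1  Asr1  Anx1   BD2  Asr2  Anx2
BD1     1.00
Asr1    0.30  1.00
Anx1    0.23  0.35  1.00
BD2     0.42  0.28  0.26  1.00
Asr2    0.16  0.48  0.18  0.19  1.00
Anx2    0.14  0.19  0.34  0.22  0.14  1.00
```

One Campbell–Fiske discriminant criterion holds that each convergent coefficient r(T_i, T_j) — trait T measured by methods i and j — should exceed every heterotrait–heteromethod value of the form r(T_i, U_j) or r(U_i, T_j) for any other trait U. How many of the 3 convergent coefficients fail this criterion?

0

Each convergent coefficient versus the relevant comparison correlations:
BD (methods 1·2): 0.42 vs {0.16, 0.28, 0.14, 0.26} → pass.
Asr (methods 1·2): 0.48 vs {0.28, 0.16, 0.19, 0.18} → pass.
Anx (methods 1·2): 0.34 vs {0.26, 0.14, 0.18, 0.19} → pass.
0 of 3 fail.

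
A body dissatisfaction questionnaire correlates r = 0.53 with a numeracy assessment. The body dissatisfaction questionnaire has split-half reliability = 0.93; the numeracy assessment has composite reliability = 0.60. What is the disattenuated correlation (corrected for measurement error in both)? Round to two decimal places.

0.71

r_true = r_obs / √(r_xx · r_yy) = 0.53 / √(0.93 × 0.60) = 0.53 / √0.5580 = 0.53 / 0.7470 ≈ 0.71.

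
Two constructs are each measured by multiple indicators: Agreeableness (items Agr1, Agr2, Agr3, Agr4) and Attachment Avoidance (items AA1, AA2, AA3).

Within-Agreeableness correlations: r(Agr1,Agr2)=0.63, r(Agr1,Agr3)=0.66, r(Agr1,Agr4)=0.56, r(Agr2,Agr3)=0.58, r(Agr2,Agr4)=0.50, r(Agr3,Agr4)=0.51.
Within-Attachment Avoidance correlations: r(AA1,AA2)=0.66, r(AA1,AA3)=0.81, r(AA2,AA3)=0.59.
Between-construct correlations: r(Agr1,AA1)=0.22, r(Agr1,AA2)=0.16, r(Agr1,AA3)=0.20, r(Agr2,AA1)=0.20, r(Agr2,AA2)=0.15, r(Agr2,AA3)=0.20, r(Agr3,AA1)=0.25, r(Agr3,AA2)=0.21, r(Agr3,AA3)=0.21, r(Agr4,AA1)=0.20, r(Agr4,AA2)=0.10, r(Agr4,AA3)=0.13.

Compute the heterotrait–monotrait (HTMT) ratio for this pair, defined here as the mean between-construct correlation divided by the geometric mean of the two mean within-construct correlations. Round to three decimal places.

0.296

Between-construct mean = 2.23/12 = 0.1858.
Mean within-Agr = 3.44/6 = 0.5733; mean within-AA = 2.06/3 = 0.6867.
Geometric mean = √(0.5733 × 0.6867) = 0.6274.
HTMT = 0.1858 / 0.6274 = 0.296.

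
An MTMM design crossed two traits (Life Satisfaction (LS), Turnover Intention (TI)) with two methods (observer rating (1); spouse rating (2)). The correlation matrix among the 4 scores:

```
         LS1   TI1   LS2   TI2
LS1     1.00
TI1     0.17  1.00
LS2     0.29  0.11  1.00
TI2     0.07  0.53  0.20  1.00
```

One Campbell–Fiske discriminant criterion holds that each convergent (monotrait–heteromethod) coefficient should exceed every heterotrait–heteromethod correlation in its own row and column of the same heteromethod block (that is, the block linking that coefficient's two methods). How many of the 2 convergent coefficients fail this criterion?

Checking each validity diagonal entry against its comparison values:
LS (methods 1·2): 0.29 vs {0.07, 0.11} → pass.
TI (methods 1·2): 0.53 vs {0.11, 0.07} → pass.
0 of 2 fail.

0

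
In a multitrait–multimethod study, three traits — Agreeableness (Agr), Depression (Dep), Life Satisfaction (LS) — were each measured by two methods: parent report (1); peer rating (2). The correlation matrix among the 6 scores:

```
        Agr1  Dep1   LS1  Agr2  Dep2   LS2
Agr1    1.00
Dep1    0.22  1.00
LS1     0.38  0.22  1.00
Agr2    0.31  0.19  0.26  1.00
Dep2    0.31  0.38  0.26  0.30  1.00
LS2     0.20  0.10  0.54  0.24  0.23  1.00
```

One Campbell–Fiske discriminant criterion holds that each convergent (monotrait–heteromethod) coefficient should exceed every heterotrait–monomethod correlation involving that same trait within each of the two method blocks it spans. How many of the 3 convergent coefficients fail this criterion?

Convergent coefficients and their comparison sets:
Agr (methods 1·2): 0.31 vs {0.22, 0.30, 0.38, 0.24} → fail.
Dep (methods 1·2): 0.38 vs {0.22, 0.30, 0.22, 0.23} → pass.
LS (methods 1·2): 0.54 vs {0.38, 0.24, 0.22, 0.23} → pass.
1 of 3 fail.

1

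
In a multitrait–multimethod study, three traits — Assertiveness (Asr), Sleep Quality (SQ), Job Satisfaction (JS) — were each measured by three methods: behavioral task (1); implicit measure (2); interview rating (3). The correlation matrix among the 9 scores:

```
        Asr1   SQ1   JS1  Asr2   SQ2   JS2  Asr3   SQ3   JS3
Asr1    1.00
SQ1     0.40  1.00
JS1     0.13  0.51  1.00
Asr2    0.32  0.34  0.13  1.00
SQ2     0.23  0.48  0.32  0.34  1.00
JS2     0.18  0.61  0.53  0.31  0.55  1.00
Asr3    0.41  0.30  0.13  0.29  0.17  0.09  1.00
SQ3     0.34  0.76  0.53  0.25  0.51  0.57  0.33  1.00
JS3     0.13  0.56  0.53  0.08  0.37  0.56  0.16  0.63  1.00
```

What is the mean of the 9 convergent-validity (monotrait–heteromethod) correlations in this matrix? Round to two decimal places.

0.49

Convergent values: 0.32, 0.41, 0.29, 0.48, 0.76, 0.51, 0.53, 0.53, 0.56; mean = 4.39/9 = 0.49.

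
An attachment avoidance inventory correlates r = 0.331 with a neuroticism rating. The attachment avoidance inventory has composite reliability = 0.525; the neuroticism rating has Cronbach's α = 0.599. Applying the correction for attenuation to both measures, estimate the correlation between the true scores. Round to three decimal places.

0.590

r_true = r_obs / √(r_xx · r_yy) = 0.331 / √(0.525 × 0.599) = 0.331 / √0.314475 = 0.331 / 0.5608 ≈ 0.590.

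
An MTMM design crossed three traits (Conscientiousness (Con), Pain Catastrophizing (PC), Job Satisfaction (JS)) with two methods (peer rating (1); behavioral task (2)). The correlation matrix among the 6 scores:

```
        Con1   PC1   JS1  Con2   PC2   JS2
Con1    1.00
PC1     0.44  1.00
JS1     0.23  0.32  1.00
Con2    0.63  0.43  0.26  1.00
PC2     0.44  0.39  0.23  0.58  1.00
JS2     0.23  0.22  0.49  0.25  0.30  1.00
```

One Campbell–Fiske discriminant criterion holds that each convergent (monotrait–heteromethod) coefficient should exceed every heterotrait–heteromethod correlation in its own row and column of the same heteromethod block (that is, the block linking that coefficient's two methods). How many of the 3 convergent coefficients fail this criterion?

1

Each convergent coefficient versus the relevant comparison correlations:
Con (methods 1·2): 0.63 vs {0.44, 0.43, 0.23, 0.26} → pass.
PC (methods 1·2): 0.39 vs {0.43, 0.44, 0.22, 0.23} → fail.
JS (methods 1·2): 0.49 vs {0.26, 0.23, 0.23, 0.22} → pass.
1 of 3 fail.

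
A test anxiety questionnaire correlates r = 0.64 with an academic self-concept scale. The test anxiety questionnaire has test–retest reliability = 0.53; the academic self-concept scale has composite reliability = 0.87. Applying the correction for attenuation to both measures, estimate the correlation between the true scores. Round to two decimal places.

0.94

r_true = r_obs / √(r_xx · r_yy) = 0.64 / √(0.53 × 0.87) = 0.64 / √0.4611 = 0.64 / 0.6790 ≈ 0.94.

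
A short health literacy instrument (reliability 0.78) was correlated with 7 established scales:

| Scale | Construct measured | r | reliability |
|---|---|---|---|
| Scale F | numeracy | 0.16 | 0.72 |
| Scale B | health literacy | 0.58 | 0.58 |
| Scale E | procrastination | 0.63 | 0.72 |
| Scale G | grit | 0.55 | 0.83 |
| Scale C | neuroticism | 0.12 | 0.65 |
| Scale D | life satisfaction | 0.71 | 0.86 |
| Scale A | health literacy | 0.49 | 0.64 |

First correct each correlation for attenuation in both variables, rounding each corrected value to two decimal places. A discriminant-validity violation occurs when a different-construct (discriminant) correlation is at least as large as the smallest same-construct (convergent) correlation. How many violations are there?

Disattenuated r (r / √(r_scale · r_new)):
  Scale F (disc): 0.16 / √(0.72·0.78) = 0.21
  Scale B (conv): 0.58 / √(0.58·0.78) = 0.86
  Scale E (disc): 0.63 / √(0.72·0.78) = 0.84
  Scale G (disc): 0.55 / √(0.83·0.78) = 0.68
  Scale C (disc): 0.12 / √(0.65·0.78) = 0.17
  Scale D (disc): 0.71 / √(0.86·0.78) = 0.87
  Scale A (conv): 0.49 / √(0.64·0.78) = 0.69
Smallest convergent = 0.69. Discriminant values: 0.21, 0.84, 0.68, 0.17, 0.87; count ≥ 0.69 → 2.

2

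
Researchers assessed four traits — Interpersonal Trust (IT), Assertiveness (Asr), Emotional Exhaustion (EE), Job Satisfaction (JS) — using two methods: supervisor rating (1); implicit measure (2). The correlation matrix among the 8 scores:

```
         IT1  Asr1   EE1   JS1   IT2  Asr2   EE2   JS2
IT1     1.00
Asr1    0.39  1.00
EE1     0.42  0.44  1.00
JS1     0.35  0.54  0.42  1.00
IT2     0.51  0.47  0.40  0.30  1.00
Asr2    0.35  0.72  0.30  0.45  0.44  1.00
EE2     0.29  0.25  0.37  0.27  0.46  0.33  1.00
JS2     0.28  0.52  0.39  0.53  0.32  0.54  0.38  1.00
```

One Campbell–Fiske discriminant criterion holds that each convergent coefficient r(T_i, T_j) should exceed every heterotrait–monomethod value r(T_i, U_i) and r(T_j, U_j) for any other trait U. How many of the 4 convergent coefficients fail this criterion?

2

Convergent coefficients and their comparison sets:
IT (methods 1·2): 0.51 vs {0.39, 0.44, 0.42, 0.46, 0.35, 0.32} → pass.
Asr (methods 1·2): 0.72 vs {0.39, 0.44, 0.44, 0.33, 0.54, 0.54} → pass.
EE (methods 1·2): 0.37 vs {0.42, 0.46, 0.44, 0.33, 0.42, 0.38} → fail.
JS (methods 1·2): 0.53 vs {0.35, 0.32, 0.54, 0.54, 0.42, 0.38} → fail.
2 of 4 fail.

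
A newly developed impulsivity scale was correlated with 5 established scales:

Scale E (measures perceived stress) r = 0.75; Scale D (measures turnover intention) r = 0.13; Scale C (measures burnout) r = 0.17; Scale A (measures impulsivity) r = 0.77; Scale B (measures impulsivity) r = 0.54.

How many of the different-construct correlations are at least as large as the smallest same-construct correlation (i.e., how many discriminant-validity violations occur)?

Convergent (same construct = impulsivity): Scale A, Scale B.
Smallest convergent = 0.54. Discriminant values: 0.75, 0.13, 0.17; count ≥ 0.54 → 1.

1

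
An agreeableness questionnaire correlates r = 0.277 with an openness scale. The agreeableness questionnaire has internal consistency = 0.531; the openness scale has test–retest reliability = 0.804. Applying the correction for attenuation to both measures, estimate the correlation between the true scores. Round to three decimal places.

r_true = r_obs / √(r_xx · r_yy) = 0.277 / √(0.531 × 0.804) = 0.277 / √0.426924 = 0.277 / 0.6534 ≈ 0.424.

0.424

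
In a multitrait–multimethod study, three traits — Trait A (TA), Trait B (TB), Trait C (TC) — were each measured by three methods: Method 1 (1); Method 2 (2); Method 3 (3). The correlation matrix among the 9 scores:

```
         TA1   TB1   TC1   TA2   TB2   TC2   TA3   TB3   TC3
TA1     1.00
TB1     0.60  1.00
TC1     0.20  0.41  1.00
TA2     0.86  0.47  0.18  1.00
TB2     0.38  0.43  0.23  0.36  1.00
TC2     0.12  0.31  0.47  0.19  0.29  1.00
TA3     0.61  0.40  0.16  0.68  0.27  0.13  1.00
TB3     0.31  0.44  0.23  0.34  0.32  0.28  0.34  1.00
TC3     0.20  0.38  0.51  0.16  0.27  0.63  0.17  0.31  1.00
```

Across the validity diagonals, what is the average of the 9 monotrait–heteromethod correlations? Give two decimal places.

Convergent values: 0.86, 0.61, 0.68, 0.43, 0.44, 0.32, 0.47, 0.51, 0.63; mean = 4.95/9 = 0.55.

0.55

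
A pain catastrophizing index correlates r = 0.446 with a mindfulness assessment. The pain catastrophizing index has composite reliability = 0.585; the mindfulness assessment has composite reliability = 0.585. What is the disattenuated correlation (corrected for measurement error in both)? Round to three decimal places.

r_true = r_obs / √(r_xx · r_yy) = 0.446 / √(0.585 × 0.585) = 0.446 / √0.342225 = 0.446 / 0.5850 ≈ 0.762.

0.762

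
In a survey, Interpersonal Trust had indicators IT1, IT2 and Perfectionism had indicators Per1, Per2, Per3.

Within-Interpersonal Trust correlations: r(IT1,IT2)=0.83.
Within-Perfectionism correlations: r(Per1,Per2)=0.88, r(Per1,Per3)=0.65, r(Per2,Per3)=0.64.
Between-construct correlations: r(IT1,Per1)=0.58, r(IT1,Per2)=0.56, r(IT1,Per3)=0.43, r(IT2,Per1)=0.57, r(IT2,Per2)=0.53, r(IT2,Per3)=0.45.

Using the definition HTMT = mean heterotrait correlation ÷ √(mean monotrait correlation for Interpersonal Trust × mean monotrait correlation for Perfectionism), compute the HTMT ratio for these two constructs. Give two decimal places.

Mean heterotrait r = 3.12/6 = 0.5200.
Mean within-IT = 0.83/1 = 0.8300; mean within-Per = 2.17/3 = 0.7233.
Geometric mean = √(0.8300 × 0.7233) = 0.7748.
HTMT = 0.5200 / 0.7748 = 0.67.

0.67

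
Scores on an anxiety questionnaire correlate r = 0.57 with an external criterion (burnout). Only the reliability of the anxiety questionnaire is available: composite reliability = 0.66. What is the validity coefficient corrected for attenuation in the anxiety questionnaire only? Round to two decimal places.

Single correction: r_c = r_obs / √r_xx = 0.57 / √0.66 = 0.57 / 0.8124 ≈ 0.70.

0.70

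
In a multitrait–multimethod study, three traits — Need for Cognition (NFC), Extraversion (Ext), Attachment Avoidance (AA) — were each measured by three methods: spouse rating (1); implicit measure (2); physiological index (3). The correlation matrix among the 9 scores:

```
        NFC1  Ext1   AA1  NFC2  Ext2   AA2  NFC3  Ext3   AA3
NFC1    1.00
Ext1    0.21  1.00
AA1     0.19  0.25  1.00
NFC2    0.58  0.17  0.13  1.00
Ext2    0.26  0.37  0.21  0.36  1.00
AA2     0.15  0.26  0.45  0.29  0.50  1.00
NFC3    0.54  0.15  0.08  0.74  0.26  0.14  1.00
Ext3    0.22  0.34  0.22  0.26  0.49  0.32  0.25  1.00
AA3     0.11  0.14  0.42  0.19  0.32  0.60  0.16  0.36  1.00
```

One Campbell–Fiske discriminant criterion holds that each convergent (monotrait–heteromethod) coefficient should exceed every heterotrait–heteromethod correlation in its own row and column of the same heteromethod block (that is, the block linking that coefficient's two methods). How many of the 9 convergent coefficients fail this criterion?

Convergent coefficients and their comparison sets:
NFC (methods 1·2): 0.58 vs {0.26, 0.17, 0.15, 0.13} → pass.
NFC (methods 1·3): 0.54 vs {0.22, 0.15, 0.11, 0.08} → pass.
NFC (methods 2·3): 0.74 vs {0.26, 0.26, 0.19, 0.14} → pass.
Ext (methods 1·2): 0.37 vs {0.17, 0.26, 0.26, 0.21} → pass.
Ext (methods 1·3): 0.34 vs {0.15, 0.22, 0.14, 0.22} → pass.
Ext (methods 2·3): 0.49 vs {0.26, 0.26, 0.32, 0.32} → pass.
AA (methods 1·2): 0.45 vs {0.13, 0.15, 0.21, 0.26} → pass.
AA (methods 1·3): 0.42 vs {0.08, 0.11, 0.22, 0.14} → pass.
AA (methods 2·3): 0.60 vs {0.14, 0.19, 0.32, 0.32} → pass.
0 of 9 fail.

0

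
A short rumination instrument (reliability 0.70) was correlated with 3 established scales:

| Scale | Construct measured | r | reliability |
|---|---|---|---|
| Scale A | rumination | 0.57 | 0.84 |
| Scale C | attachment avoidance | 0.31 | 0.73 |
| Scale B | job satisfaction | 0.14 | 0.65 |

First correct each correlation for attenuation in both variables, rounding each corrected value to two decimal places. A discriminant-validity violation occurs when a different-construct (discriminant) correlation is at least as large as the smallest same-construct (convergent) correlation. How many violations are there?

0

Disattenuated r (r / √(r_scale · r_new)):
  Scale A (conv): 0.57 / √(0.84·0.70) = 0.74
  Scale C (disc): 0.31 / √(0.73·0.70) = 0.43
  Scale B (disc): 0.14 / √(0.65·0.70) = 0.21
Smallest convergent = 0.74. Discriminant values: 0.43, 0.21; count ≥ 0.74 → 0.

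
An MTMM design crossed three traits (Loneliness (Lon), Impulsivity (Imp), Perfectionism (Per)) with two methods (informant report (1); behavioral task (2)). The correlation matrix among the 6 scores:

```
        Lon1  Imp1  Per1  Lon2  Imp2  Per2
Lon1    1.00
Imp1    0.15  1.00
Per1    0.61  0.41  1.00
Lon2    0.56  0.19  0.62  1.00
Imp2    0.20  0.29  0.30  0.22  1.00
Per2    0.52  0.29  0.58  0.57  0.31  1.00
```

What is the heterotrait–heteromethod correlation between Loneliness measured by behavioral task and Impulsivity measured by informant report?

Different traits and methods: r(Lon2, Imp1) = 0.19.

0.19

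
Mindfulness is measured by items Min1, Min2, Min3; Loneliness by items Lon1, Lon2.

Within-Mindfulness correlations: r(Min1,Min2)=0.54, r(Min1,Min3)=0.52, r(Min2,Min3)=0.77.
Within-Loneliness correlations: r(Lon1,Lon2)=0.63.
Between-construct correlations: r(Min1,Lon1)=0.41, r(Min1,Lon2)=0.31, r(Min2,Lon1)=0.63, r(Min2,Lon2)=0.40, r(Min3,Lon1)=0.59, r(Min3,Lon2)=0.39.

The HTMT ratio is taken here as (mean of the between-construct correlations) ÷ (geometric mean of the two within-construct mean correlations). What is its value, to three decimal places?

Between-construct mean = 2.73/6 = 0.4550.
Mean within-Min = 1.83/3 = 0.6100; mean within-Lon = 0.63/1 = 0.6300.
Geometric mean = √(0.6100 × 0.6300) = 0.6199.
HTMT = 0.4550 / 0.6199 = 0.734.

0.734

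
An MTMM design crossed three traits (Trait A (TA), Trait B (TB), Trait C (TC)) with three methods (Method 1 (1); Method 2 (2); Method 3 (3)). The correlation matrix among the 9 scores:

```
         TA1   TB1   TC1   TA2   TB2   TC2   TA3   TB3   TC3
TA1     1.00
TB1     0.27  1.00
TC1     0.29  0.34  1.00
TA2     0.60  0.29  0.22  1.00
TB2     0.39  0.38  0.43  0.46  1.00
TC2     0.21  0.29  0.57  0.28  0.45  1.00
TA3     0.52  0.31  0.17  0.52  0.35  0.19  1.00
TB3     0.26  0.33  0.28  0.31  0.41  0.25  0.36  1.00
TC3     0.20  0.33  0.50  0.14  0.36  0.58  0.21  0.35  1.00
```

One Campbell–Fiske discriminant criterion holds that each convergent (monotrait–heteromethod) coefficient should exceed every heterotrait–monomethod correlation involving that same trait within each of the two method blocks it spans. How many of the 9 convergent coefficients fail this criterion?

Checking each validity diagonal entry against its comparison values:
TA (methods 1·2): 0.60 vs {0.27, 0.46, 0.29, 0.28} → pass.
TA (methods 1·3): 0.52 vs {0.27, 0.36, 0.29, 0.21} → pass.
TA (methods 2·3): 0.52 vs {0.46, 0.36, 0.28, 0.21} → pass.
TB (methods 1·2): 0.38 vs {0.27, 0.46, 0.34, 0.45} → fail.
TB (methods 1·3): 0.33 vs {0.27, 0.36, 0.34, 0.35} → fail.
TB (methods 2·3): 0.41 vs {0.46, 0.36, 0.45, 0.35} → fail.
TC (methods 1·2): 0.57 vs {0.29, 0.28, 0.34, 0.45} → pass.
TC (methods 1·3): 0.50 vs {0.29, 0.21, 0.34, 0.35} → pass.
TC (methods 2·3): 0.58 vs {0.28, 0.21, 0.45, 0.35} → pass.
3 of 9 fail.

3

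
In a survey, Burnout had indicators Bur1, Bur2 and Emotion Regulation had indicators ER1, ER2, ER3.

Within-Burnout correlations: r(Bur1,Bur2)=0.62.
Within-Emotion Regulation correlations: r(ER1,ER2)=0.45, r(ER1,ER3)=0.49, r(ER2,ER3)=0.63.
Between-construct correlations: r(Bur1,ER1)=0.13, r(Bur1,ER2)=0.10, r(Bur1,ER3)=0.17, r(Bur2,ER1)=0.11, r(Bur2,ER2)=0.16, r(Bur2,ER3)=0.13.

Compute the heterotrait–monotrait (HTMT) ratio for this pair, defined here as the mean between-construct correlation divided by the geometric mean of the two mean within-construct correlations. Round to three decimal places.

0.234

Mean heterotrait r = 0.80/6 = 0.1333.
Mean within-Bur = 0.62/1 = 0.6200; mean within-ER = 1.57/3 = 0.5233.
Geometric mean = √(0.6200 × 0.5233) = 0.5696.
HTMT = 0.1333 / 0.5696 = 0.234.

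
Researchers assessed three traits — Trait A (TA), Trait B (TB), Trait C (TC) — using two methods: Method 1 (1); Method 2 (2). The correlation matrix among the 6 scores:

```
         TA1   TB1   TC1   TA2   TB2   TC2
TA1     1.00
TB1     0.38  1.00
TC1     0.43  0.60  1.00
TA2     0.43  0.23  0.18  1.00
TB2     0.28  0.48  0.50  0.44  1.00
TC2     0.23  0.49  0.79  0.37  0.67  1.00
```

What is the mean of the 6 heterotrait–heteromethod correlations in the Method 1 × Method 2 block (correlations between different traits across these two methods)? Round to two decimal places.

HTHM values (method 1 × method 2): 0.28, 0.23, 0.23, 0.49, 0.18, 0.50; mean = 1.91/6 = 0.32.

0.32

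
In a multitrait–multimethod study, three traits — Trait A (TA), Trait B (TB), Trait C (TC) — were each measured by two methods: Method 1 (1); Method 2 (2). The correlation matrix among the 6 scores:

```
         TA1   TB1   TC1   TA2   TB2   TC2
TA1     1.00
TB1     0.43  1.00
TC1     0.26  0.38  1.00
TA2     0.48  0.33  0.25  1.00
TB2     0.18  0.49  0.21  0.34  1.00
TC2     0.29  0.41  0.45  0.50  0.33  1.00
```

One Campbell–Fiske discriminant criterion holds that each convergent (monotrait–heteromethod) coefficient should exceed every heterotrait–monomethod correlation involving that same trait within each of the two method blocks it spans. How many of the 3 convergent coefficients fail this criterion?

2

Checking each validity diagonal entry against its comparison values:
TA (methods 1·2): 0.48 vs {0.43, 0.34, 0.26, 0.50} → fail.
TB (methods 1·2): 0.49 vs {0.43, 0.34, 0.38, 0.33} → pass.
TC (methods 1·2): 0.45 vs {0.26, 0.50, 0.38, 0.33} → fail.
2 of 3 fail.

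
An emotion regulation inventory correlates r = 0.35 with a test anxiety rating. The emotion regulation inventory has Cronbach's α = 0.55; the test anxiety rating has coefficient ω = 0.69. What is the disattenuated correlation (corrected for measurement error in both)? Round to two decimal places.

0.57

r_true = r_obs / √(r_xx · r_yy) = 0.35 / √(0.55 × 0.69) = 0.35 / √0.3795 = 0.35 / 0.6160 ≈ 0.57.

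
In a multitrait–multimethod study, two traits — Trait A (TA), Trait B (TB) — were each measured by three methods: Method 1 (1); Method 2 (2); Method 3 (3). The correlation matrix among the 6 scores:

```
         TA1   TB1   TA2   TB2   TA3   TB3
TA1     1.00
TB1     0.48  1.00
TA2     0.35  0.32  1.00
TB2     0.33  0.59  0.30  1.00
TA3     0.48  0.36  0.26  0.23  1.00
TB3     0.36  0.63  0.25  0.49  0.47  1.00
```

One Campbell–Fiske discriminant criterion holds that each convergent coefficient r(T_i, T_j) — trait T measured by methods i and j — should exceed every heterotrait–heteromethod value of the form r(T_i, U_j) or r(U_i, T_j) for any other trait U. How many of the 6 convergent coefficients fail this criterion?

0

Checking each validity diagonal entry against its comparison values:
TA (methods 1·2): 0.35 vs {0.33, 0.32} → pass.
TA (methods 1·3): 0.48 vs {0.36, 0.36} → pass.
TA (methods 2·3): 0.26 vs {0.25, 0.23} → pass.
TB (methods 1·2): 0.59 vs {0.32, 0.33} → pass.
TB (methods 1·3): 0.63 vs {0.36, 0.36} → pass.
TB (methods 2·3): 0.49 vs {0.23, 0.25} → pass.
0 of 6 fail.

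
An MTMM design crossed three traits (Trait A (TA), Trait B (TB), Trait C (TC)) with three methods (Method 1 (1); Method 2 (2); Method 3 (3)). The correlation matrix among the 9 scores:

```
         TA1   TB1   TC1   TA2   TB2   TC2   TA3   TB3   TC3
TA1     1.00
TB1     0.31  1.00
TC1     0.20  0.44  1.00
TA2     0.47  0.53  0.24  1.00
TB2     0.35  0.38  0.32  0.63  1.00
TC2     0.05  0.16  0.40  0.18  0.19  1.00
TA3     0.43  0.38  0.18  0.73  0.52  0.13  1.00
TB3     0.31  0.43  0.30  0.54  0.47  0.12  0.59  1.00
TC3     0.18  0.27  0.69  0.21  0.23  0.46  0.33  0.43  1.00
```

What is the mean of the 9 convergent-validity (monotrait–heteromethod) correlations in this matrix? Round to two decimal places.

Convergent values: 0.47, 0.43, 0.73, 0.38, 0.43, 0.47, 0.40, 0.69, 0.46; mean = 4.46/9 = 0.50.

0.50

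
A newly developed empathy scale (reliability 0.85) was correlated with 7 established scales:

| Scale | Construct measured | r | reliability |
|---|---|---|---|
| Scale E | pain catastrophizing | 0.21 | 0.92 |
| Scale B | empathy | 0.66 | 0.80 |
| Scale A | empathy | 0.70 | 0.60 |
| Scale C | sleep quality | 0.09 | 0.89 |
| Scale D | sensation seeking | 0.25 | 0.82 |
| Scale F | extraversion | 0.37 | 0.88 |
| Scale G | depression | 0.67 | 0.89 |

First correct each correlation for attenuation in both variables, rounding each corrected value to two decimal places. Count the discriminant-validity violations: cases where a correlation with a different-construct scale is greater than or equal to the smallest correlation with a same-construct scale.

Disattenuated r (r / √(r_scale · r_new)):
  Scale E (disc): 0.21 / √(0.92·0.85) = 0.24
  Scale B (conv): 0.66 / √(0.80·0.85) = 0.80
  Scale A (conv): 0.70 / √(0.60·0.85) = 0.98
  Scale C (disc): 0.09 / √(0.89·0.85) = 0.10
  Scale D (disc): 0.25 / √(0.82·0.85) = 0.30
  Scale F (disc): 0.37 / √(0.88·0.85) = 0.43
  Scale G (disc): 0.67 / √(0.89·0.85) = 0.77
Smallest convergent = 0.80. Discriminant values: 0.24, 0.10, 0.30, 0.43, 0.77; count ≥ 0.80 → 0.

0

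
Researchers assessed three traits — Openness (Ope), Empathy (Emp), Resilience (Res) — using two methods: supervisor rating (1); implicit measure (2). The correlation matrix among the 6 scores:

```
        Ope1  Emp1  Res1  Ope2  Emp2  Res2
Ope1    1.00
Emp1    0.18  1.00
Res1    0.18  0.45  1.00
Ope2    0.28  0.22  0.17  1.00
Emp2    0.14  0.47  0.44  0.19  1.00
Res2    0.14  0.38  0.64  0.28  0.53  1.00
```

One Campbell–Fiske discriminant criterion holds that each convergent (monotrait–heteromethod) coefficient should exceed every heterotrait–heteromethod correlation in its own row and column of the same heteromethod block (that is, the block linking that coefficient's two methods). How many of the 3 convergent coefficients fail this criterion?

Checking each validity diagonal entry against its comparison values:
Ope (methods 1·2): 0.28 vs {0.14, 0.22, 0.14, 0.17} → pass.
Emp (methods 1·2): 0.47 vs {0.22, 0.14, 0.38, 0.44} → pass.
Res (methods 1·2): 0.64 vs {0.17, 0.14, 0.44, 0.38} → pass.
0 of 3 fail.

0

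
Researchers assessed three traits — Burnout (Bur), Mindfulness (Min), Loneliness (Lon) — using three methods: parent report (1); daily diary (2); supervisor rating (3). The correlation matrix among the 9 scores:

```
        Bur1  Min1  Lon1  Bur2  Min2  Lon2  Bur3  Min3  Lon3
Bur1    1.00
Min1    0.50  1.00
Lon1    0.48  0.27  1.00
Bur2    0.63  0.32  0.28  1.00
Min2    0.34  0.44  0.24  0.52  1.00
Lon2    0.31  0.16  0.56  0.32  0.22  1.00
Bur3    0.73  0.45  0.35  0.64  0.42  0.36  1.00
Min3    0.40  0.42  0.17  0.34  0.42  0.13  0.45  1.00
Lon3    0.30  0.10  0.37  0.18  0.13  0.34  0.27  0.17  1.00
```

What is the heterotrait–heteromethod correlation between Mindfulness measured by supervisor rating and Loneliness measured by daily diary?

0.13

Different traits and methods: r(Min3, Lon2) = 0.13.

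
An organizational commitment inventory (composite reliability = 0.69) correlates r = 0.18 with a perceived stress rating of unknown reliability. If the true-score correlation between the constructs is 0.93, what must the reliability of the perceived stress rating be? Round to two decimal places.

r_true = r_obs / √(r_xx · r_yy) ⇒ 0.93 = 0.18 / √(0.69 · r_yy).
√(0.69 · r_yy) = 0.18 / 0.93 = 0.1935; 0.69 · r_yy = 0.0374; r_yy = 0.0374 / 0.69 ≈ 0.05.

0.05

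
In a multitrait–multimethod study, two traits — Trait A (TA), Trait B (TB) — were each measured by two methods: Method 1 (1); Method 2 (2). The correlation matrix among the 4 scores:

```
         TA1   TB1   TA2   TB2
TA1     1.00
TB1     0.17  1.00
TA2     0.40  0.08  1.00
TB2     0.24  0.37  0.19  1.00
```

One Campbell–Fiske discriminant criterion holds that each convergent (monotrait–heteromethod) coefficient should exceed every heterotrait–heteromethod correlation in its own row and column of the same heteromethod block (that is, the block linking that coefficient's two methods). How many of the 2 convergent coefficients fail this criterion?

Checking each validity diagonal entry against its comparison values:
TA (methods 1·2): 0.40 vs {0.24, 0.08} → pass.
TB (methods 1·2): 0.37 vs {0.08, 0.24} → pass.
0 of 2 fail.

0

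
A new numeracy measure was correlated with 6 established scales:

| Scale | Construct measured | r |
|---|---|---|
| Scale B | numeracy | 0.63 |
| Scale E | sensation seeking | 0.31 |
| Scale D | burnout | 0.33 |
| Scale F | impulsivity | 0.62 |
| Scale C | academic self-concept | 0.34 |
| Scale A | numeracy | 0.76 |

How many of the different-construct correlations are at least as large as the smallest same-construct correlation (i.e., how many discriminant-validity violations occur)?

0

Convergent (same construct = numeracy): Scale B, Scale A.
Smallest convergent = 0.63. Discriminant values: 0.31, 0.33, 0.62, 0.34; count ≥ 0.63 → 0.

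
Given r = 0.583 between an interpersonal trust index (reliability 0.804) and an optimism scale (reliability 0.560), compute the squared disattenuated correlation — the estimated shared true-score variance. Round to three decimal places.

Disattenuated r = 0.583 / √(0.804 × 0.560) = 0.583 / 0.6710 = 0.8689.
Shared true-score variance = 0.8689² = 0.7550 ≈ 0.755.

0.755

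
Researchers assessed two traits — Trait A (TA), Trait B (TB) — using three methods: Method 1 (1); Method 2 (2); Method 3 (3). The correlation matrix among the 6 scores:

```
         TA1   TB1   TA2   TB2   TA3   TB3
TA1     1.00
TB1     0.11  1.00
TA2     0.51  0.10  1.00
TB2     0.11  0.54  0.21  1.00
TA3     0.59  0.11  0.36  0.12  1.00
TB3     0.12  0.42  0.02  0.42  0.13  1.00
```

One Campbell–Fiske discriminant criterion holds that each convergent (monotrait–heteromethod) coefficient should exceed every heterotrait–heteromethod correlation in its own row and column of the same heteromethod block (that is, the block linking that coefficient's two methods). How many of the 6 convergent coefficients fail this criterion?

Convergent coefficients and their comparison sets:
TA (methods 1·2): 0.51 vs {0.11, 0.10} → pass.
TA (methods 1·3): 0.59 vs {0.12, 0.11} → pass.
TA (methods 2·3): 0.36 vs {0.02, 0.12} → pass.
TB (methods 1·2): 0.54 vs {0.10, 0.11} → pass.
TB (methods 1·3): 0.42 vs {0.11, 0.12} → pass.
TB (methods 2·3): 0.42 vs {0.12, 0.02} → pass.
0 of 6 fail.

0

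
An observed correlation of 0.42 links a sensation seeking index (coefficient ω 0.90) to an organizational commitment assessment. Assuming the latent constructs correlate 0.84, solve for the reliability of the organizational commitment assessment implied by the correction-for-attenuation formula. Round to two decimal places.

0.28

r_true = r_obs / √(r_xx · r_yy) ⇒ 0.84 = 0.42 / √(0.90 · r_yy).
√(0.90 · r_yy) = 0.42 / 0.84 = 0.5000; 0.90 · r_yy = 0.2500; r_yy = 0.2500 / 0.90 ≈ 0.28.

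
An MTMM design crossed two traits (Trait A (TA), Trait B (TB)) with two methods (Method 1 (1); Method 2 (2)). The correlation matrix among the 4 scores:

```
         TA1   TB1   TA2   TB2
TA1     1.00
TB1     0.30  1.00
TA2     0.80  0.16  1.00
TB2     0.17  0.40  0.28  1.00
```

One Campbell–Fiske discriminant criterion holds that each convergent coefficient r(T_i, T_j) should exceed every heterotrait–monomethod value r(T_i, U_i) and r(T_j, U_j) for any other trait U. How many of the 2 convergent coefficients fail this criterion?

Checking each validity diagonal entry against its comparison values:
TA (methods 1·2): 0.80 vs {0.30, 0.28} → pass.
TB (methods 1·2): 0.40 vs {0.30, 0.28} → pass.
0 of 2 fail.

0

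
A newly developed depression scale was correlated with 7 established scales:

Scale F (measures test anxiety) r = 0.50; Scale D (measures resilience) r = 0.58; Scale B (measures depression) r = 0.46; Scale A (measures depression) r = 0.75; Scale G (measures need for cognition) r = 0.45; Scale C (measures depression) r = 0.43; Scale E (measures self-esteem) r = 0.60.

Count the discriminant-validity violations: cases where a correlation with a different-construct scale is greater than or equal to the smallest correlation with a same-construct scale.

Convergent (same construct = depression): Scale B, Scale A, Scale C.
Smallest convergent = 0.43. Discriminant values: 0.50, 0.58, 0.45, 0.60; count ≥ 0.43 → 4.

4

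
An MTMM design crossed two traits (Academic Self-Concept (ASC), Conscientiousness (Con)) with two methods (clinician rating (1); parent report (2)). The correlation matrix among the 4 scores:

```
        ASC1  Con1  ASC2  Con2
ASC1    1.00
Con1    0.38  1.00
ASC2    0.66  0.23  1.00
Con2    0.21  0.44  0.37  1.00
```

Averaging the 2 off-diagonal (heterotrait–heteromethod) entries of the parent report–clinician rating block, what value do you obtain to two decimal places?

HTHM values (method 2 × method 1): 0.23, 0.21; mean = 0.44/2 = 0.22.

0.22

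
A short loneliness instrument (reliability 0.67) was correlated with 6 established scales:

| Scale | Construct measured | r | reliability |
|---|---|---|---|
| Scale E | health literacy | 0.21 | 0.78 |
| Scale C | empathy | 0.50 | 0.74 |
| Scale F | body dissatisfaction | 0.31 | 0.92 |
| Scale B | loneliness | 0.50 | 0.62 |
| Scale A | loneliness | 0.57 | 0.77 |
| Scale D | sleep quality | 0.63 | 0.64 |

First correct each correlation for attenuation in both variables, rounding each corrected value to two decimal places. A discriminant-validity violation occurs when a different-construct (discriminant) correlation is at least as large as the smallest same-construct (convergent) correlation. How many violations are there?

1

Disattenuated r (r / √(r_scale · r_new)):
  Scale E (disc): 0.21 / √(0.78·0.67) = 0.29
  Scale C (disc): 0.50 / √(0.74·0.67) = 0.71
  Scale F (disc): 0.31 / √(0.92·0.67) = 0.39
  Scale B (conv): 0.50 / √(0.62·0.67) = 0.78
  Scale A (conv): 0.57 / √(0.77·0.67) = 0.79
  Scale D (disc): 0.63 / √(0.64·0.67) = 0.96
Smallest convergent = 0.78. Discriminant values: 0.29, 0.71, 0.39, 0.96; count ≥ 0.78 → 1.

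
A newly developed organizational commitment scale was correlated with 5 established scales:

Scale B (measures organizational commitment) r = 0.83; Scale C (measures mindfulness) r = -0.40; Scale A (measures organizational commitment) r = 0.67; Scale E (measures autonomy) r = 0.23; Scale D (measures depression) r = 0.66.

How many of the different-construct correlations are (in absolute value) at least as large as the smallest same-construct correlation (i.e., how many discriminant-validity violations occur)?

0

Convergent (same construct = organizational commitment): Scale B, Scale A.
Smallest convergent = 0.67. Discriminant |r|: 0.40, 0.23, 0.66; count ≥ 0.67 → 0.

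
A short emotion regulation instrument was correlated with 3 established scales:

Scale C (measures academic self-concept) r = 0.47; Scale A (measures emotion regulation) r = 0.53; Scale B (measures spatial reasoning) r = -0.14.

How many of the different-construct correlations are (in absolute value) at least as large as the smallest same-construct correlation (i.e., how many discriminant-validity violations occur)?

Convergent (same construct = emotion regulation): Scale A.
Smallest convergent = 0.53. Discriminant |r|: 0.47, 0.14; count ≥ 0.53 → 0.

0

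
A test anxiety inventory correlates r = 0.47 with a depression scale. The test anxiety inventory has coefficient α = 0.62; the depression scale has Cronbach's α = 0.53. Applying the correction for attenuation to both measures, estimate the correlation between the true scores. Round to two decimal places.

0.82

r_true = r_obs / √(r_xx · r_yy) = 0.47 / √(0.62 × 0.53) = 0.47 / √0.3286 = 0.47 / 0.5732 ≈ 0.82.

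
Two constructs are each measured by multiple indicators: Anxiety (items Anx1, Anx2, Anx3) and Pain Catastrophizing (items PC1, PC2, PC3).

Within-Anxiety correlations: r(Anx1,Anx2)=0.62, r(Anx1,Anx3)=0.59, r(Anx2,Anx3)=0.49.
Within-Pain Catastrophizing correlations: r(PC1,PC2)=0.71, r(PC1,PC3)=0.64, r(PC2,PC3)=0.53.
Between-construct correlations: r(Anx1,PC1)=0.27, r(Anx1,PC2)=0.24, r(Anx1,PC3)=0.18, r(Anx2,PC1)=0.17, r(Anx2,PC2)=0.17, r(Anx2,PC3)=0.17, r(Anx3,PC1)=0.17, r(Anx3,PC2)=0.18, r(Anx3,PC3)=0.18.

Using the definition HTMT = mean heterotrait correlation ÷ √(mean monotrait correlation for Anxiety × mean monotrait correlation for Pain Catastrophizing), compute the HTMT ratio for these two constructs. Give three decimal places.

Mean heterotrait r = 1.73/9 = 0.1922.
Mean within-Anx = 1.70/3 = 0.5667; mean within-PC = 1.88/3 = 0.6267.
Geometric mean = √(0.5667 × 0.6267) = 0.5959.
HTMT = 0.1922 / 0.5959 = 0.323.

0.323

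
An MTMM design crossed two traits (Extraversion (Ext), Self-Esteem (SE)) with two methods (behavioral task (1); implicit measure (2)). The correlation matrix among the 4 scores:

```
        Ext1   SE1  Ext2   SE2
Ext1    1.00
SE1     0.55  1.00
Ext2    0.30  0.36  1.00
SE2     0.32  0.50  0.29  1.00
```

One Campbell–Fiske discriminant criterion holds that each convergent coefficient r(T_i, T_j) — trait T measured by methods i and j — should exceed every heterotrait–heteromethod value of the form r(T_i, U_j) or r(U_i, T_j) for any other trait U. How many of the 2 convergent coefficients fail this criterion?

Each convergent coefficient versus the relevant comparison correlations:
Ext (methods 1·2): 0.30 vs {0.32, 0.36} → fail.
SE (methods 1·2): 0.50 vs {0.36, 0.32} → pass.
1 of 2 fail.

1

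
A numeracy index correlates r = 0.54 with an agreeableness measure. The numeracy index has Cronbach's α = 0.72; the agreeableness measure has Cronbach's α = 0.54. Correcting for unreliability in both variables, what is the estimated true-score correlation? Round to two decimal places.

r_true = r_obs / √(r_xx · r_yy) = 0.54 / √(0.72 × 0.54) = 0.54 / √0.3888 = 0.54 / 0.6235 ≈ 0.87.

0.87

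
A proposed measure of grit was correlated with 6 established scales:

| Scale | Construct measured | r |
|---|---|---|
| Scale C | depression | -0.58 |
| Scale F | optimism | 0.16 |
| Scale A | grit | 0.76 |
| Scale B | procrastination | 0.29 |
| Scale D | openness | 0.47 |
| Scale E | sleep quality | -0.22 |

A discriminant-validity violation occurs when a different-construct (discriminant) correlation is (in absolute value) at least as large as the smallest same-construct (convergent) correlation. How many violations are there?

0

Convergent (same construct = grit): Scale A.
Smallest convergent = 0.76. Discriminant |r|: 0.58, 0.16, 0.29, 0.47, 0.22; count ≥ 0.76 → 0.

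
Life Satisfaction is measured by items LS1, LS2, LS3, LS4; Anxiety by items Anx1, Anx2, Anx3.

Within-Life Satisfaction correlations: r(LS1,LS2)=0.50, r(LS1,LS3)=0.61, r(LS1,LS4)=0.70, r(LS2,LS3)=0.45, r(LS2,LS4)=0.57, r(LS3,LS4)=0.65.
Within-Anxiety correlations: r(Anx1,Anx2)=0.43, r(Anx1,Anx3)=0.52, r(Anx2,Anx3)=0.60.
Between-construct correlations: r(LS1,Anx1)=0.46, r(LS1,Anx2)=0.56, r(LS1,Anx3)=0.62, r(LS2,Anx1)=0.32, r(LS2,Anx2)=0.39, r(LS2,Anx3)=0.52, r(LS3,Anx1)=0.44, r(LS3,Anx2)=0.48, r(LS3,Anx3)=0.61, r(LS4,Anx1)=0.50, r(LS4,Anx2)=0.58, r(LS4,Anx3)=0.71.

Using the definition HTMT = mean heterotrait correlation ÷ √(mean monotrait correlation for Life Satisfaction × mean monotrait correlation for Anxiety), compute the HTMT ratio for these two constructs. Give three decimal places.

Between-construct mean = 6.19/12 = 0.5158.
Mean within-LS = 3.48/6 = 0.5800; mean within-Anx = 1.55/3 = 0.5167.
Geometric mean = √(0.5800 × 0.5167) = 0.5474.
HTMT = 0.5158 / 0.5474 = 0.942.

0.942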